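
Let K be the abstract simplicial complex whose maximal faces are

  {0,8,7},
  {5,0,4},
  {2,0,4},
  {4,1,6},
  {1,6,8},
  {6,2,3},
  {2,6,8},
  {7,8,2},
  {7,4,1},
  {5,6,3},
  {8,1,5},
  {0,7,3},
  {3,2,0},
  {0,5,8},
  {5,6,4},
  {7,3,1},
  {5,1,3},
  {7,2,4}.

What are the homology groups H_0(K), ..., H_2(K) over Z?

H_0 = Z,  H_1 = Z ⊕ Z/2Z,  H_2 = 0.

K has 9 vertices, 27 edges, 18 triangles.
rank ∂_0 = 0, rank ∂_1 = 8 ⇒ b_0 = 9 − 0 − 8 = 1; all invariant factors of ∂_1 are 1 so no torsion. So H_0 ≅ Z.
rank ∂_1 = 8, rank ∂_2 = 18 ⇒ b_1 = 27 − 8 − 18 = 1; ∂_2 has invariant factor(s) [2] giving torsion. So H_1 ≅ Z ⊕ Z/2Z.
rank ∂_2 = 18, rank ∂_3 = 0 ⇒ b_2 = 18 − 18 − 0 = 0. So H_2 ≅ 0.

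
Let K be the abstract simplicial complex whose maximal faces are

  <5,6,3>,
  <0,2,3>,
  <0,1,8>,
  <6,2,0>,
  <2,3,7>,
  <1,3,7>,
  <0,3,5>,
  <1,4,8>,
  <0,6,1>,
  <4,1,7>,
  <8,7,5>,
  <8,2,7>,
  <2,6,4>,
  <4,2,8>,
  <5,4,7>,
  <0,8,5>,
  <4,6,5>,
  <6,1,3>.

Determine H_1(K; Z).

H_1 ≅ Z ⊕ Z/2.

Take the total order 0 < 1 < 2 < 3 < 4 < 5 < 6 < 7 < 8 on the vertex set. Then K (dimension 2) consists of the simplices:

  0-simplices (9): [0], [1], [2], [3], [4], [5], [6], [7], [8]
  1-simplices (27): (27 of them)
  2-simplices (18): [0,1,6], [0,1,8], [0,2,3], [0,2,6], [0,3,5], [0,5,8], [1,3,6], [1,3,7], [1,4,7], [1,4,8], [2,3,7], [2,4,6], [2,4,8], [2,7,8], [3,5,6], [4,5,6], [4,5,7], [5,7,8]

so the chain groups are C_0 ≅ Z^9, C_1 ≅ Z^27, C_2 ≅ Z^18.

The boundary map ∂_1: C_1 → C_0 sends each edge [p,q] (with p < q) to q − p.
This gives a 9×27 integer matrix of rank 8; reducing to Smith normal form yields diagonal entries (1,1,1,1,1,1,1,1).

The boundary map ∂_2: C_2 → C_1 maps a triangle to the signed sum of its edges. For instance
  ∂[2,3,7] = [3,7] − [2,7] + [2,3],
  ∂[4,5,7] = [5,7] − [4,7] + [4,5].
As a 27×18 matrix over Z this has rank 18, with invariant factors (1,1,1,1,1,1,1,1,1,1,1,1,1,1,1,1,1,2).

Now H_k = ker ∂_k / im ∂_{k+1}, so:

  H_1: rank ker ∂_1 − rank ∂_2 = (27 − 8) − 18 = 1, and ∂_2 has invariant factor 2 > 1, so H_1 ≅ Z ⊕ Z/2.

(K is a triangulation of the Klein bottle.)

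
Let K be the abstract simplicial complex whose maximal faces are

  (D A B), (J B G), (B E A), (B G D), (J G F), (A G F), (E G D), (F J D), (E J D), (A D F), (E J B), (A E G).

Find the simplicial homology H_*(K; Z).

We work with the vertex ordering A < B < D < E < F < G < J. The simplices of K, each written with vertices in increasing order, are:

  0-simplices (7): A, B, D, E, F, G, J
  1-simplices (18): AB, AD, AE, AF, AG, BD, BE, BG, BJ, DE, DF, DG, DJ, EG, EJ, FG, FJ, GJ
  2-simplices (12): ABD, ABE, ADF, AEG, AFG, BDG, BEJ, BGJ, DEG, DEJ, DFJ, FGJ

Hence C_0 ≅ Z^7, C_1 ≅ Z^18, C_2 ≅ Z^12.

The boundary map ∂_1: C_1 → C_0 maps an edge to its endpoints' difference, ∂[p,q] = q − p.
As a 7×18 matrix over Z this has rank 6, with invariant factors (1,1,1,1,1,1).

Boundary ∂_2: C_2 → C_1 sends each 2-simplex [p,q,r] to [q,r] − [p,r] + [p,q]. For instance
  ∂AFG = FG − AG + AF,
  ∂ABD = BD − AD + AB.
As a 18×12 matrix over Z this has rank 12, with invariant factors (1,1,1,1,1,1,1,1,1,1,1,2).

From H_k ≅ ker(∂_k) / im(∂_{k+1}) we obtain:

  H_0: rank C_0 − rank ∂_1 = 7 − 6 = 1, and the invariant factors of ∂_1 are all 1, so H_0 = Z.
  H_1: rank ker ∂_1 − rank ∂_2 = (18 − 6) − 12 = 0, and ∂_2 has invariant factor 2 > 1, so H_1 = Z/2.
  H_2: rank ker ∂_2 − rank ∂_3 = (12 − 12) − 0 = 0, and there is no ∂_3, so H_2 = 0.

(K is a triangulation of the real projective plane RP^2.)

H_0 ≅ Z,  H_1 ≅ Z/2,  H_2 = 0.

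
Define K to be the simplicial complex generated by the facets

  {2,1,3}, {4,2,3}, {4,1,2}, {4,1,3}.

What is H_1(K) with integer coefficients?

K has 4 vertices, 6 edges, 4 triangles.
rank ∂_1 = 3, rank ∂_2 = 3 ⇒ b_1 = 6 − 3 − 3 = 0; all invariant factors of ∂_2 are 1 so no torsion. So H_1 = 0.

H_1 ≅ 0.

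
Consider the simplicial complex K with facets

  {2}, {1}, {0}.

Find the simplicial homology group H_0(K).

H_0 ≅ Z^3.

K has 3 vertices.
rank ∂_0 = 0, rank ∂_1 = 0 ⇒ b_0 = 3 − 0 − 0 = 3. So H_0 = Z^3.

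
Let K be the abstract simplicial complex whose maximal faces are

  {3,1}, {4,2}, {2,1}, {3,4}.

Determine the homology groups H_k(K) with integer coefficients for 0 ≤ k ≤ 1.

H_0 ≅ Z,  H_1 ≅ Z.

We work with the vertex ordering 1 < 2 < 3 < 4. The simplices of K, each written with vertices in increasing order, are:

  0-simplices (4): [1], [2], [3], [4]
  1-simplices (4): [1,2], [1,3], [2,4], [3,4]

Hence C_0 ≅ Z^4, C_1 ≅ Z^4.

∂_1: C_1 → C_0 sends each edge [p,q] (with p < q) to q − p. For instance
  ∂[2,4] = [4] − [2].
The resulting 4×4 matrix has rank 3, and its Smith normal form has invariant factors (1,1,1).

Computing H_k = (kernel of ∂_k) / (image of ∂_{k+1}):

  H_0: rank C_0 − rank ∂_1 = 4 − 3 = 1, and the invariant factors of ∂_1 are all 1, so H_0 ≅ Z.
  H_1: rank ker ∂_1 − rank ∂_2 = (4 − 3) − 0 = 1, and there is no ∂_2, so H_1 ≅ Z.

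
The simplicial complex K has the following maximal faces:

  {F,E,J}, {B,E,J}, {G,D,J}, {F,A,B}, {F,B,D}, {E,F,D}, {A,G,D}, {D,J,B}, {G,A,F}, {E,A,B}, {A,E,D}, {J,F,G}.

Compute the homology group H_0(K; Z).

K has 7 vertices, 18 edges, 12 triangles.
rank ∂_0 = 0, rank ∂_1 = 6 ⇒ b_0 = 7 − 0 − 6 = 1; all invariant factors of ∂_1 are 1 so no torsion. So H_0 ≅ Z.

H_0 ≅ Z.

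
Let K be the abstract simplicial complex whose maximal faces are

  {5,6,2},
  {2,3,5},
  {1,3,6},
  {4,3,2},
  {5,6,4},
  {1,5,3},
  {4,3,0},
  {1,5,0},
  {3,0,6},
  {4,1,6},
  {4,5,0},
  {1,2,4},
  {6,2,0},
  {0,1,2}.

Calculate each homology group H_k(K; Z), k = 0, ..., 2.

H_0 ≅ Z,  H_1 ≅ Z^2,  H_2 ≅ Z.

Take the total order 0 < 1 < 2 < 3 < 4 < 5 < 6 on the vertex set. Then K (dimension 2) consists of the simplices:

  0-simplices (7): [0], [1], [2], [3], [4], [5], [6]
  1-simplices (21): [0,1], [0,2], [0,3], [0,4], [0,5], [0,6], [1,2], [1,3], [1,4], [1,5], [1,6], [2,3], [2,4], [2,5], [2,6], [3,4], [3,5], [3,6], [4,5], [4,6], [5,6]
  2-simplices (14): [0,1,2], [0,1,5], [0,2,6], [0,3,4], [0,3,6], [0,4,5], [1,2,4], [1,3,5], [1,3,6], [1,4,6], [2,3,4], [2,3,5], [2,5,6], [4,5,6]

so the chain groups are C_0 ≅ Z^7, C_1 ≅ Z^21, C_2 ≅ Z^14.

The boundary map ∂_1: C_1 → C_0 maps an edge to its endpoints' difference, ∂[p,q] = q − p.
The 7×21 boundary matrix has rank 6 and Smith normal form diag(1,1,1,1,1,1).

∂_2: C_2 → C_1 maps a triangle to the signed sum of its edges. For instance
  ∂[1,3,6] = [3,6] − [1,6] + [1,3],
  ∂[0,1,5] = [1,5] − [0,5] + [0,1].
As a 21×14 matrix over Z this has rank 13, with invariant factors (1,1,1,1,1,1,1,1,1,1,1,1,1).

Reading off H_k = ker ∂_k / im ∂_{k+1}:

  H_0: rank C_0 − rank ∂_1 = 7 − 6 = 1, and the invariant factors of ∂_1 are all 1, so H_0 = Z.
  H_1: rank ker ∂_1 − rank ∂_2 = (21 − 6) − 13 = 2, and the invariant factors of ∂_2 are all 1, so H_1 = Z^2.
  H_2: rank ker ∂_2 − rank ∂_3 = (14 − 13) − 0 = 1, and there is no ∂_3, so H_2 = Z.

(K is a triangulation of the torus T^2.)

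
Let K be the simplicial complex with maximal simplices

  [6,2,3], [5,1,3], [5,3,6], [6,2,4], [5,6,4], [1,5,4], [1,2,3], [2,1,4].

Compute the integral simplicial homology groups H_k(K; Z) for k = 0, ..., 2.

Fix the vertex order 1 < 2 < 3 < 4 < 5 < 6 and write every simplex with vertices in increasing order. Then dim K = 2 and the simplices of K are:

  0-simplices (6): [1], [2], [3], [4], [5], [6]
  1-simplices (12): [1,2], [1,3], [1,4], [1,5], [2,3], [2,4], [2,6], [3,5], [3,6], [4,5], [4,6], [5,6]
  2-simplices (8): [1,2,3], [1,2,4], [1,3,5], [1,4,5], [2,3,6], [2,4,6], [3,5,6], [4,5,6]

giving chain groups C_0 ≅ Z^6, C_1 ≅ Z^12, C_2 ≅ Z^8.

∂_1: C_1 → C_0 maps an edge to its endpoints' difference, ∂[p,q] = q − p. For instance
  ∂[1,5] = [5] − [1].
The 6×12 boundary matrix has rank 5 and Smith normal form diag(1,1,1,1,1).

Boundary ∂_2: C_2 → C_1 acts by ∂[p,q,r] = [q,r] − [p,r] + [p,q]. For instance
  ∂[2,4,6] = [4,6] − [2,6] + [2,4],
  ∂[1,2,4] = [2,4] − [1,4] + [1,2].
This gives a 12×8 integer matrix of rank 7; reducing to Smith normal form yields diagonal entries (1,1,1,1,1,1,1).

From H_k ≅ ker(∂_k) / im(∂_{k+1}) we obtain:

  H_0: rank C_0 − rank ∂_1 = 6 − 5 = 1, and the invariant factors of ∂_1 are all 1, so H_0 = Z.
  H_1: rank ker ∂_1 − rank ∂_2 = (12 − 5) − 7 = 0, and the invariant factors of ∂_2 are all 1, so H_1 = 0.
  H_2: rank ker ∂_2 − rank ∂_3 = (8 − 7) − 0 = 1, and there is no ∂_3, so H_2 = Z.

H_0 = Z,  H_1 = 0,  H_2 = Z.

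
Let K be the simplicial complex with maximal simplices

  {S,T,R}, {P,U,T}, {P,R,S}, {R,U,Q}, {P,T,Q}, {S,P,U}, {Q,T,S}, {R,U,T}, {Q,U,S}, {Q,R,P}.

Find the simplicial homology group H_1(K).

We work with the vertex ordering P < Q < R < S < T < U. The simplices of K, each written with vertices in increasing order, are:

  0-simplices (6): P, Q, R, S, T, U
  1-simplices (15): PQ, PR, PS, PT, PU, QR, QS, QT, QU, RS, RT, RU, ST, SU, TU
  2-simplices (10): PQR, PQT, PRS, PSU, PTU, QRU, QST, QSU, RST, RTU

so the chain groups are C_0 ≅ Z^6, C_1 ≅ Z^15, C_2 ≅ Z^10.

Boundary ∂_1: C_1 → C_0 sends each edge [p,q] (with p < q) to q − p.
The 6×15 boundary matrix has rank 5 and Smith normal form diag(1,1,1,1,1).

∂_2: C_2 → C_1 acts by ∂[p,q,r] = [q,r] − [p,r] + [p,q]. For instance
  ∂PQR = QR − PR + PQ,
  ∂QSU = SU − QU + QS.
This gives a 15×10 integer matrix of rank 10; reducing to Smith normal form yields diagonal entries (1,1,1,1,1,1,1,1,1,2).

Computing H_k = (kernel of ∂_k) / (image of ∂_{k+1}):

  H_1: rank ker ∂_1 − rank ∂_2 = (15 − 5) − 10 = 0, and ∂_2 has invariant factor 2 > 1, so H_1 ≅ Z/2.

(K is a triangulation of the real projective plane RP^2.)

H_1 ≅ Z/2.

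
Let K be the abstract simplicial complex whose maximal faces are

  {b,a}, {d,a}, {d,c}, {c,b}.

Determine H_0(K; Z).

H_0 = Z.

We work with the vertex ordering a < b < c < d. The simplices of K, each written with vertices in increasing order, are:

  0-simplices (4): a, b, c, d
  1-simplices (4): ab, ad, bc, cd

Hence C_0 ≅ Z^4, C_1 ≅ Z^4.

Boundary ∂_1: C_1 → C_0 maps an edge to its endpoints' difference, ∂[p,q] = q − p. For instance
  ∂cd = d − c.
The resulting 4×4 matrix has rank 3, and its Smith normal form has invariant factors (1,1,1).

Now H_k = ker ∂_k / im ∂_{k+1}, so:

  H_0: rank C_0 − rank ∂_1 = 4 − 3 = 1, and the invariant factors of ∂_1 are all 1, so H_0 ≅ Z.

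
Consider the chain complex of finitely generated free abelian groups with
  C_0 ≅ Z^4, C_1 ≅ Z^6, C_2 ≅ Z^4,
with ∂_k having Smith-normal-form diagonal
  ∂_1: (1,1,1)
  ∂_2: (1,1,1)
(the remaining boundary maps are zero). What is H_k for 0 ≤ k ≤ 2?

H_0 = Z,  H_1 = 0,  H_2 = Z.

H_0: b_0 = 4 − 0 − 3 = 1; torsion from ∂_1 factors > 1: none. So H_0 = Z.
H_1: b_1 = 6 − 3 − 3 = 0; torsion from ∂_2 factors > 1: none. So H_1 = 0.
H_2: b_2 = 4 − 3 − 0 = 1; torsion from ∂_3 factors > 1: none. So H_2 = Z.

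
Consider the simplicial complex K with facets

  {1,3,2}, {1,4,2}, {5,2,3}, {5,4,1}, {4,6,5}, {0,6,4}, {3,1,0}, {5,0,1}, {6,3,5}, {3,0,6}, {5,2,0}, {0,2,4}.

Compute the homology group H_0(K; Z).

H_0 ≅ Z.

Fix the vertex order 0 < 1 < 2 < 3 < 4 < 5 < 6 and write every simplex with vertices in increasing order. Then dim K = 2 and the simplices of K are:

  0-simplices (7): [0], [1], [2], [3], [4], [5], [6]
  1-simplices (18): [0,1], [0,2], [0,3], [0,4], [0,5], [0,6], [1,2], [1,3], [1,4], [1,5], [2,3], [2,4], [2,5], [3,5], [3,6], [4,5], [4,6], [5,6]
  2-simplices (12): [0,1,3], [0,1,5], [0,2,4], [0,2,5], [0,3,6], [0,4,6], [1,2,3], [1,2,4], [1,4,5], [2,3,5], [3,5,6], [4,5,6]

so the chain groups are C_0 ≅ Z^7, C_1 ≅ Z^18, C_2 ≅ Z^12.

Boundary ∂_1: C_1 → C_0 sends each edge [p,q] (with p < q) to q − p.
As a 7×18 matrix over Z this has rank 6, with invariant factors (1,1,1,1,1,1).

∂_2: C_2 → C_1 sends each 2-simplex [p,q,r] to [q,r] − [p,r] + [p,q]. For instance
  ∂[4,5,6] = [5,6] − [4,6] + [4,5],
  ∂[0,2,4] = [2,4] − [0,4] + [0,2].
The 18×12 boundary matrix has rank 12 and Smith normal form diag(1,1,1,1,1,1,1,1,1,1,1,2).

Now H_k = ker ∂_k / im ∂_{k+1}, so:

  H_0: rank C_0 − rank ∂_1 = 7 − 6 = 1, and the invariant factors of ∂_1 are all 1, so H_0 = Z.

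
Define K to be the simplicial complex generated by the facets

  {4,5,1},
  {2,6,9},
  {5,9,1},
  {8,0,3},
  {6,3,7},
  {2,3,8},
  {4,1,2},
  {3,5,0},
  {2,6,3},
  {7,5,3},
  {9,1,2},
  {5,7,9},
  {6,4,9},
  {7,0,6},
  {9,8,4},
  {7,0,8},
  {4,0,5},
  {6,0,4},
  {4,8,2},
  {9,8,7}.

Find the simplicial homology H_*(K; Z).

Order the vertices as 0 < 1 < 2 < 3 < 4 < 5 < 6 < 7 < 8 < 9. Listing each simplex with vertices in this order, K has dimension 2 with simplices:

  0-simplices (10): [0], [1], [2], [3], [4], [5], [6], [7], [8], [9]
  1-simplices (30): (30 of them)
  2-simplices (20): (20 of them)

so the chain groups are C_0 ≅ Z^10, C_1 ≅ Z^30, C_2 ≅ Z^20.

∂_1: C_1 → C_0 is given by ∂[p,q] = [q] − [p].
The resulting 10×30 matrix has rank 9, and its Smith normal form has invariant factors (1,1,1,1,1,1,1,1,1).

Boundary ∂_2: C_2 → C_1 sends each 2-simplex [p,q,r] to [q,r] − [p,r] + [p,q]. For instance
  ∂[2,3,6] = [3,6] − [2,6] + [2,3],
  ∂[5,7,9] = [7,9] − [5,9] + [5,7].
As a 30×20 matrix over Z this has rank 20, with invariant factors (1,1,1,1,1,1,1,1,1,1,1,1,1,1,1,1,1,1,1,2).

From H_k ≅ ker(∂_k) / im(∂_{k+1}) we obtain:

  H_0: rank C_0 − rank ∂_1 = 10 − 9 = 1, and the invariant factors of ∂_1 are all 1, so H_0 ≅ Z.
  H_1: rank ker ∂_1 − rank ∂_2 = (30 − 9) − 20 = 1, and ∂_2 has invariant factor 2 > 1, so H_1 ≅ Z ⊕ Z/2Z.
  H_2: rank ker ∂_2 − rank ∂_3 = (20 − 20) − 0 = 0, and there is no ∂_3, so H_2 ≅ 0.

As a check, the Euler characteristic is 10 − 30 + 20 = 0, which agrees with 1 − 1 + 0 = 0.
(K is a triangulation of the Klein bottle.)

H_0 = Z,  H_1 = Z ⊕ Z/2Z,  H_2 = 0.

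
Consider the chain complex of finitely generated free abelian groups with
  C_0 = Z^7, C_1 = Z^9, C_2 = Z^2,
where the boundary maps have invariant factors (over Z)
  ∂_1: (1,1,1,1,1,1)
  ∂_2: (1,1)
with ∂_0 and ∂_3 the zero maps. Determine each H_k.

H_0: b_0 = 7 − 0 − 6 = 1; torsion from ∂_1 factors > 1: none. So H_0 = Z.
H_1: b_1 = 9 − 6 − 2 = 1; torsion from ∂_2 factors > 1: none. So H_1 = Z.
H_2: b_2 = 2 − 2 − 0 = 0; torsion from ∂_3 factors > 1: none. So H_2 = 0.

H_0 = Z,  H_1 = Z,  H_2 = 0.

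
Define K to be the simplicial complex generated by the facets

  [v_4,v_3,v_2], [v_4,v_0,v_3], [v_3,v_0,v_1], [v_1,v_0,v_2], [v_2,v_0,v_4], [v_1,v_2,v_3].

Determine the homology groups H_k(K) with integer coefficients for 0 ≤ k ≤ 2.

H_0 = Z,  H_1 = 0,  H_2 = Z.

Order the vertices as v_0 < v_1 < v_2 < v_3 < v_4. Listing each simplex with vertices in this order, K has dimension 2 with simplices:

  0-simplices (5): [v_0], [v_1], [v_2], [v_3], [v_4]
  1-simplices (9): [v_0,v_1], [v_0,v_2], [v_0,v_3], [v_0,v_4], [v_1,v_2], [v_1,v_3], [v_2,v_3], [v_2,v_4], [v_3,v_4]
  2-simplices (6): [v_0,v_1,v_2], [v_0,v_1,v_3], [v_0,v_2,v_4], [v_0,v_3,v_4], [v_1,v_2,v_3], [v_2,v_3,v_4]

Hence C_0 ≅ Z^5, C_1 ≅ Z^9, C_2 ≅ Z^6.

∂_1: C_1 → C_0 is given by ∂[p,q] = [q] − [p].
This gives a 5×9 integer matrix of rank 4; reducing to Smith normal form yields diagonal entries (1,1,1,1).

Boundary ∂_2: C_2 → C_1 sends each 2-simplex [p,q,r] to [q,r] − [p,r] + [p,q]. For instance
  ∂[v_0,v_1,v_2] = [v_1,v_2] − [v_0,v_2] + [v_0,v_1],
  ∂[v_1,v_2,v_3] = [v_2,v_3] − [v_1,v_3] + [v_1,v_2].
The resulting 9×6 matrix has rank 5, and its Smith normal form has invariant factors (1,1,1,1,1).

Reading off H_k = ker ∂_k / im ∂_{k+1}:

  H_0: rank C_0 − rank ∂_1 = 5 − 4 = 1, and the invariant factors of ∂_1 are all 1, so H_0 = Z.
  H_1: rank ker ∂_1 − rank ∂_2 = (9 − 4) − 5 = 0, and the invariant factors of ∂_2 are all 1, so H_1 = 0.
  H_2: rank ker ∂_2 − rank ∂_3 = (6 − 5) − 0 = 1, and there is no ∂_3, so H_2 = Z.

As a check, the Euler characteristic is 5 − 9 + 6 = 2, which agrees with 1 − 0 + 1 = 2.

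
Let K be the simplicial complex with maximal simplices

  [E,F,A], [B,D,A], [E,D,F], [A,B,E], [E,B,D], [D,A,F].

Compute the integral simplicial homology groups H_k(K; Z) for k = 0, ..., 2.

Order the vertices as A < B < D < E < F. Listing each simplex with vertices in this order, K has dimension 2 with simplices:

  0-simplices (5): A, B, D, E, F
  1-simplices (9): AB, AD, AE, AF, BD, BE, DE, DF, EF
  2-simplices (6): ABD, ABE, ADF, AEF, BDE, DEF

giving chain groups C_0 ≅ Z^5, C_1 ≅ Z^9, C_2 ≅ Z^6.

∂_1: C_1 → C_0 maps an edge to its endpoints' difference, ∂[p,q] = q − p.
The resulting 5×9 matrix has rank 4, and its Smith normal form has invariant factors (1,1,1,1).

Boundary ∂_2: C_2 → C_1 maps a triangle to the signed sum of its edges. For instance
  ∂ABE = BE − AE + AB,
  ∂DEF = EF − DF + DE.
This gives a 9×6 integer matrix of rank 5; reducing to Smith normal form yields diagonal entries (1,1,1,1,1).

Computing H_k = (kernel of ∂_k) / (image of ∂_{k+1}):

  H_0: rank C_0 − rank ∂_1 = 5 − 4 = 1, and the invariant factors of ∂_1 are all 1, so H_0 = Z.
  H_1: rank ker ∂_1 − rank ∂_2 = (9 − 4) − 5 = 0, and the invariant factors of ∂_2 are all 1, so H_1 = 0.
  H_2: rank ker ∂_2 − rank ∂_3 = (6 − 5) − 0 = 1, and there is no ∂_3, so H_2 = Z.

H_0 ≅ Z,  H_1 = 0,  H_2 ≅ Z.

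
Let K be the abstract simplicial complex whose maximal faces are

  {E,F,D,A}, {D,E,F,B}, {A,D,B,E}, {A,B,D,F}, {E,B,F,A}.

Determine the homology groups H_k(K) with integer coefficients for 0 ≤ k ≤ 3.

H_0 = Z,  H_1 = 0,  H_2 = 0,  H_3 = Z.

We work with the vertex ordering A < B < D < E < F. The simplices of K, each written with vertices in increasing order, are:

  0-simplices (5): A, B, D, E, F
  1-simplices (10): AB, AD, AE, AF, BD, BE, BF, DE, DF, EF
  2-simplices (10): ABD, ABE, ABF, ADE, ADF, AEF, BDE, BDF, BEF, DEF
  3-simplices (5): ABDE, ABDF, ABEF, ADEF, BDEF

Hence C_0 ≅ Z^5, C_1 ≅ Z^10, C_2 ≅ Z^10, C_3 ≅ Z^5.

The boundary map ∂_1: C_1 → C_0 sends each edge [p,q] (with p < q) to q − p.
The resulting 5×10 matrix has rank 4, and its Smith normal form has invariant factors (1,1,1,1).

Boundary ∂_2: C_2 → C_1 maps a triangle to the signed sum of its edges. For instance
  ∂ADE = DE − AE + AD,
  ∂AEF = EF − AF + AE.
The 10×10 boundary matrix has rank 6 and Smith normal form diag(1,1,1,1,1,1).

Boundary ∂_3: C_3 → C_2 sends each 3-simplex σ to the alternating sum Σ_i (−1)^i (σ with its i-th vertex removed). For instance
  ∂ABDE = BDE − ADE + ABE − ABD,
  ∂BDEF = DEF − BEF + BDF − BDE.
The 10×5 boundary matrix has rank 4 and Smith normal form diag(1,1,1,1).

Reading off H_k = ker ∂_k / im ∂_{k+1}:

  H_0: rank C_0 − rank ∂_1 = 5 − 4 = 1, and the invariant factors of ∂_1 are all 1, so H_0 ≅ Z.
  H_1: rank ker ∂_1 − rank ∂_2 = (10 − 4) − 6 = 0, and the invariant factors of ∂_2 are all 1, so H_1 ≅ 0.
  H_2: rank ker ∂_2 − rank ∂_3 = (10 − 6) − 4 = 0, and the invariant factors of ∂_3 are all 1, so H_2 ≅ 0.
  H_3: rank ker ∂_3 − rank ∂_4 = (5 − 4) − 0 = 1, and there is no ∂_4, so H_3 ≅ Z.

(K is a triangulation of the 3-sphere S^3.)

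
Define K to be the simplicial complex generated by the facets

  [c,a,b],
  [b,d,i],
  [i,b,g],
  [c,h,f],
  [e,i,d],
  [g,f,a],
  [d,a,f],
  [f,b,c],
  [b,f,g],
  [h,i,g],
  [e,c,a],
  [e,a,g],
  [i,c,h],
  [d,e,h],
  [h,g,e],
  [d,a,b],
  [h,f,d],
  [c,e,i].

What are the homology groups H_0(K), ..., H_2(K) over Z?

Take the total order a < b < c < d < e < f < g < h < i on the vertex set. Then K (dimension 2) consists of the simplices:

  0-simplices (9): a, b, c, d, e, f, g, h, i
  1-simplices (27): ab, ac, ad, ae, af, ag, bc, bd, bf, bg, bi, ce, cf, ch, ci, de, df, dh, di, eg, eh, ei, fg, fh, gh, gi, hi
  2-simplices (18): abc, abd, ace, adf, aeg, afg, bcf, bdi, bfg, bgi, cei, cfh, chi, deh, dei, dfh, egh, ghi

Hence C_0 ≅ Z^9, C_1 ≅ Z^27, C_2 ≅ Z^18.

Boundary ∂_1: C_1 → C_0 sends each edge [p,q] (with p < q) to q − p. For instance
  ∂eh = h − e.
This gives a 9×27 integer matrix of rank 8; reducing to Smith normal form yields diagonal entries (1,1,1,1,1,1,1,1).

Boundary ∂_2: C_2 → C_1 sends each 2-simplex [p,q,r] to [q,r] − [p,r] + [p,q]. For instance
  ∂ace = ce − ae + ac,
  ∂abc = bc − ac + ab.
As a 27×18 matrix over Z this has rank 18, with invariant factors (1,1,1,1,1,1,1,1,1,1,1,1,1,1,1,1,1,2).

Computing H_k = (kernel of ∂_k) / (image of ∂_{k+1}):

  H_0: rank C_0 − rank ∂_1 = 9 − 8 = 1, and the invariant factors of ∂_1 are all 1, so H_0 = Z.
  H_1: rank ker ∂_1 − rank ∂_2 = (27 − 8) − 18 = 1, and ∂_2 has invariant factor 2 > 1, so H_1 = Z ⊕ Z/2.
  H_2: rank ker ∂_2 − rank ∂_3 = (18 − 18) − 0 = 0, and there is no ∂_3, so H_2 = 0.

H_0 = Z,  H_1 = Z ⊕ Z/2,  H_2 = 0.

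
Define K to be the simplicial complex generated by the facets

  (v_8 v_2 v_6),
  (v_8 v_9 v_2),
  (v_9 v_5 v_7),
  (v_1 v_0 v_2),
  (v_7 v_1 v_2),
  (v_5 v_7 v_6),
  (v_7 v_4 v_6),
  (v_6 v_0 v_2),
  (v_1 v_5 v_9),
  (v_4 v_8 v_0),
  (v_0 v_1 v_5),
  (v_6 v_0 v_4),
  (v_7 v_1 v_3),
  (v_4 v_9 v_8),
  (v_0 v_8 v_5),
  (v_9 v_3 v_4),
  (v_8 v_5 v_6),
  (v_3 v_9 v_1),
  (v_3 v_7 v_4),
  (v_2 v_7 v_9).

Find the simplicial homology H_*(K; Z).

Fix the vertex order v_0 < v_1 < v_2 < v_3 < v_4 < v_5 < v_6 < v_7 < v_8 < v_9 and write every simplex with vertices in increasing order. Then dim K = 2 and the simplices of K are:

  0-simplices (10): [v_0], [v_1], [v_2], [v_3], [v_4], [v_5], [v_6], [v_7], [v_8], [v_9]
  1-simplices (30): (30 of them)
  2-simplices (20): (20 of them)

Hence C_0 ≅ Z^10, C_1 ≅ Z^30, C_2 ≅ Z^20.

Boundary ∂_1: C_1 → C_0 sends each edge [p,q] (with p < q) to q − p. For instance
  ∂[v_5,v_9] = [v_9] − [v_5].
This gives a 10×30 integer matrix of rank 9; reducing to Smith normal form yields diagonal entries (1,1,1,1,1,1,1,1,1).

∂_2: C_2 → C_1 maps a triangle to the signed sum of its edges. For instance
  ∂[v_1,v_2,v_7] = [v_2,v_7] − [v_1,v_7] + [v_1,v_2],
  ∂[v_4,v_6,v_7] = [v_6,v_7] − [v_4,v_7] + [v_4,v_6].
The resulting 30×20 matrix has rank 20, and its Smith normal form has invariant factors (1,1,1,1,1,1,1,1,1,1,1,1,1,1,1,1,1,1,1,2).

From H_k ≅ ker(∂_k) / im(∂_{k+1}) we obtain:

  H_0: rank C_0 − rank ∂_1 = 10 − 9 = 1, and the invariant factors of ∂_1 are all 1, so H_0 ≅ Z.
  H_1: rank ker ∂_1 − rank ∂_2 = (30 − 9) − 20 = 1, and ∂_2 has invariant factor 2 > 1, so H_1 ≅ Z × Z/2.
  H_2: rank ker ∂_2 − rank ∂_3 = (20 − 20) − 0 = 0, and there is no ∂_3, so H_2 ≅ 0.

(K is a triangulation of the Klein bottle.)

H_0 ≅ Z,  H_1 ≅ Z × Z/2,  H_2 = 0.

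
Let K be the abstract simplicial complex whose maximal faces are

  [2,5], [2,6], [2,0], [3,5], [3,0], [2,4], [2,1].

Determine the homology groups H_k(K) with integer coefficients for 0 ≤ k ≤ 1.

H_0 = Z,  H_1 = Z.

We work with the vertex ordering 0 < 1 < 2 < 3 < 4 < 5 < 6. The simplices of K, each written with vertices in increasing order, are:

  0-simplices (7): [0], [1], [2], [3], [4], [5], [6]
  1-simplices (7): [0,2], [0,3], [1,2], [2,4], [2,5], [2,6], [3,5]

giving chain groups C_0 ≅ Z^7, C_1 ≅ Z^7.

The boundary map ∂_1: C_1 → C_0 is given by ∂[p,q] = [q] − [p].
The resulting 7×7 matrix has rank 6, and its Smith normal form has invariant factors (1,1,1,1,1,1).

Now H_k = ker ∂_k / im ∂_{k+1}, so:

  H_0: rank C_0 − rank ∂_1 = 7 − 6 = 1, and the invariant factors of ∂_1 are all 1, so H_0 ≅ Z.
  H_1: rank ker ∂_1 − rank ∂_2 = (7 − 6) − 0 = 1, and there is no ∂_2, so H_1 ≅ Z.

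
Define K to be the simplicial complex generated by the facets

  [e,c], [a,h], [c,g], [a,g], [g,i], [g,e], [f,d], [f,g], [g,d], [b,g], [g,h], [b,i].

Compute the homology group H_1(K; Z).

Take the total order a < b < c < d < e < f < g < h < i on the vertex set. Then K (dimension 1) consists of the simplices:

  0-simplices (9): a, b, c, d, e, f, g, h, i
  1-simplices (12): ag, ah, bg, bi, ce, cg, df, dg, eg, fg, gh, gi

so the chain groups are C_0 ≅ Z^9, C_1 ≅ Z^12.

Boundary ∂_1: C_1 → C_0 is given by ∂[p,q] = [q] − [p]. For instance
  ∂df = f − d.
As a 9×12 matrix over Z this has rank 8, with invariant factors (1,1,1,1,1,1,1,1).

Now H_k = ker ∂_k / im ∂_{k+1}, so:

  H_1: rank ker ∂_1 − rank ∂_2 = (12 − 8) − 0 = 4, and there is no ∂_2, so H_1 = Z^4.

(K is a triangulation of a wedge of 4 circles.)

H_1 ≅ Z^4.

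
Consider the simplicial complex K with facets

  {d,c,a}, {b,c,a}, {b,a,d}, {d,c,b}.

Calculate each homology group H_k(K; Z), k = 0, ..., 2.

H_0 ≅ Z,  H_1 = 0,  H_2 ≅ Z.

K has 4 vertices, 6 edges, 4 triangles.
rank ∂_0 = 0, rank ∂_1 = 3 ⇒ b_0 = 4 − 0 − 3 = 1; all invariant factors of ∂_1 are 1 so no torsion. So H_0 ≅ Z.
rank ∂_1 = 3, rank ∂_2 = 3 ⇒ b_1 = 6 − 3 − 3 = 0; all invariant factors of ∂_2 are 1 so no torsion. So H_1 ≅ 0.
rank ∂_2 = 3, rank ∂_3 = 0 ⇒ b_2 = 4 − 3 − 0 = 1. So H_2 ≅ Z.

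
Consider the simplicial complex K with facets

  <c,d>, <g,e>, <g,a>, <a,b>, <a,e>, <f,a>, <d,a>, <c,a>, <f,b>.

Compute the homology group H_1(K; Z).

H_1 = Z^3.

Fix the vertex order a < b < c < d < e < f < g and write every simplex with vertices in increasing order. Then dim K = 1 and the simplices of K are:

  0-simplices (7): a, b, c, d, e, f, g
  1-simplices (9): ab, ac, ad, ae, af, ag, bf, cd, eg

Hence C_0 ≅ Z^7, C_1 ≅ Z^9.

Boundary ∂_1: C_1 → C_0 maps an edge to its endpoints' difference, ∂[p,q] = q − p. For instance
  ∂ag = g − a.
The 7×9 boundary matrix has rank 6 and Smith normal form diag(1,1,1,1,1,1).

From H_k ≅ ker(∂_k) / im(∂_{k+1}) we obtain:

  H_1: rank ker ∂_1 − rank ∂_2 = (9 − 6) − 0 = 3, and there is no ∂_2, so H_1 ≅ Z^3.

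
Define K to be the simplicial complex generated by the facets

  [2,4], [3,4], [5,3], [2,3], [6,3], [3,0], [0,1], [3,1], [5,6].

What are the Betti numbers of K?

Fix the vertex order 0 < 1 < 2 < 3 < 4 < 5 < 6 and write every simplex with vertices in increasing order. Then dim K = 1 and the simplices of K are:

  0-simplices (7): [0], [1], [2], [3], [4], [5], [6]
  1-simplices (9): [0,1], [0,3], [1,3], [2,3], [2,4], [3,4], [3,5], [3,6], [5,6]

Hence C_0 ≅ Z^7, C_1 ≅ Z^9.

Boundary ∂_1: C_1 → C_0 maps an edge to its endpoints' difference, ∂[p,q] = q − p. For instance
  ∂[3,6] = [6] − [3].
This gives a 7×9 integer matrix of rank 6; reducing to Smith normal form yields diagonal entries (1,1,1,1,1,1).

Now H_k = ker ∂_k / im ∂_{k+1}, so:

  H_0: rank C_0 − rank ∂_1 = 7 − 6 = 1, and the invariant factors of ∂_1 are all 1, so H_0 = Z.
  H_1: rank ker ∂_1 − rank ∂_2 = (9 − 6) − 0 = 3, and there is no ∂_2, so H_1 = Z^3.

As a check, the Euler characteristic is 7 − 9 = -2, which agrees with 1 − 3 = -2.

Hence the Betti numbers are b_0 = 1, b_1 = 3.

b_0 = 1, b_1 = 3.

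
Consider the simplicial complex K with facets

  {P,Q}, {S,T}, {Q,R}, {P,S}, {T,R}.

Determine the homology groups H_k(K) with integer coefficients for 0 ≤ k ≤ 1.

Fix the vertex order P < Q < R < S < T and write every simplex with vertices in increasing order. Then dim K = 1 and the simplices of K are:

  0-simplices (5): P, Q, R, S, T
  1-simplices (5): PQ, PS, QR, RT, ST

giving chain groups C_0 ≅ Z^5, C_1 ≅ Z^5.

∂_1: C_1 → C_0 is given by ∂[p,q] = [q] − [p]. For instance
  ∂RT = T − R.
The 5×5 boundary matrix has rank 4 and Smith normal form diag(1,1,1,1).

From H_k ≅ ker(∂_k) / im(∂_{k+1}) we obtain:

  H_0: rank C_0 − rank ∂_1 = 5 − 4 = 1, and the invariant factors of ∂_1 are all 1, so H_0 ≅ Z.
  H_1: rank ker ∂_1 − rank ∂_2 = (5 − 4) − 0 = 1, and there is no ∂_2, so H_1 ≅ Z.

As a check, the Euler characteristic is 5 − 5 = 0, which agrees with 1 − 1 = 0.
(K is a triangulation of the circle S^1.)

H_0 = Z,  H_1 = Z.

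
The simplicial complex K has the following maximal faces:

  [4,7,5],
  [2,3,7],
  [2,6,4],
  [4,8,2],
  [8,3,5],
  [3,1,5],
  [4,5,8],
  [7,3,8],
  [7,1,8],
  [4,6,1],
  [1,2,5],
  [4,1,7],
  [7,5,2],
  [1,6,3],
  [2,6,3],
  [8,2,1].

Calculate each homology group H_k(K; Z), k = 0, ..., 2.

Order the vertices as 1 < 2 < 3 < 4 < 5 < 6 < 7 < 8. Listing each simplex with vertices in this order, K has dimension 2 with simplices:

  0-simplices (8): [1], [2], [3], [4], [5], [6], [7], [8]
  1-simplices (24): (24 of them)
  2-simplices (16): [1,2,5], [1,2,8], [1,3,5], [1,3,6], [1,4,6], [1,4,7], [1,7,8], [2,3,6], [2,3,7], [2,4,6], [2,4,8], [2,5,7], [3,5,8], [3,7,8], [4,5,7], [4,5,8]

giving chain groups C_0 ≅ Z^8, C_1 ≅ Z^24, C_2 ≅ Z^16.

The boundary map ∂_1: C_1 → C_0 maps an edge to its endpoints' difference, ∂[p,q] = q − p.
As a 8×24 matrix over Z this has rank 7, with invariant factors (1,1,1,1,1,1,1).

The boundary map ∂_2: C_2 → C_1 sends each 2-simplex [p,q,r] to [q,r] − [p,r] + [p,q]. For instance
  ∂[2,3,6] = [3,6] − [2,6] + [2,3],
  ∂[1,4,6] = [4,6] − [1,6] + [1,4].
The resulting 24×16 matrix has rank 15, and its Smith normal form has invariant factors (1,1,1,1,1,1,1,1,1,1,1,1,1,1,1).

Reading off H_k = ker ∂_k / im ∂_{k+1}:

  H_0: rank C_0 − rank ∂_1 = 8 − 7 = 1, and the invariant factors of ∂_1 are all 1, so H_0 = Z.
  H_1: rank ker ∂_1 − rank ∂_2 = (24 − 7) − 15 = 2, and the invariant factors of ∂_2 are all 1, so H_1 = Z^2.
  H_2: rank ker ∂_2 − rank ∂_3 = (16 − 15) − 0 = 1, and there is no ∂_3, so H_2 = Z.

H_0 = Z,  H_1 = Z^2,  H_2 = Z.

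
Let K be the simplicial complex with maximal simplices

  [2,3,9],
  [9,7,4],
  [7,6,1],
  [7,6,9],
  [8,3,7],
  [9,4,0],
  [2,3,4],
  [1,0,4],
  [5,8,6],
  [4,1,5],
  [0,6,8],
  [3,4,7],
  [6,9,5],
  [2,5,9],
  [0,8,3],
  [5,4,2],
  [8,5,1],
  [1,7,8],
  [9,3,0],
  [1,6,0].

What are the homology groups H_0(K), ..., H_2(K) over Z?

H_0 = Z,  H_1 = Z ⊕ Z_2,  H_2 = 0.

We work with the vertex ordering 0 < 1 < 2 < 3 < 4 < 5 < 6 < 7 < 8 < 9. The simplices of K, each written with vertices in increasing order, are:

  0-simplices (10): [0], [1], [2], [3], [4], [5], [6], [7], [8], [9]
  1-simplices (30): (30 of them)
  2-simplices (20): (20 of them)

so the chain groups are C_0 ≅ Z^10, C_1 ≅ Z^30, C_2 ≅ Z^20.

Boundary ∂_1: C_1 → C_0 is given by ∂[p,q] = [q] − [p].
As a 10×30 matrix over Z this has rank 9, with invariant factors (1,1,1,1,1,1,1,1,1).

The boundary map ∂_2: C_2 → C_1 maps a triangle to the signed sum of its edges. For instance
  ∂[2,3,9] = [3,9] − [2,9] + [2,3],
  ∂[0,3,8] = [3,8] − [0,8] + [0,3].
As a 30×20 matrix over Z this has rank 20, with invariant factors (1,1,1,1,1,1,1,1,1,1,1,1,1,1,1,1,1,1,1,2).

Computing H_k = (kernel of ∂_k) / (image of ∂_{k+1}):

  H_0: rank C_0 − rank ∂_1 = 10 − 9 = 1, and the invariant factors of ∂_1 are all 1, so H_0 ≅ Z.
  H_1: rank ker ∂_1 − rank ∂_2 = (30 − 9) − 20 = 1, and ∂_2 has invariant factor 2 > 1, so H_1 ≅ Z ⊕ Z_2.
  H_2: rank ker ∂_2 − rank ∂_3 = (20 − 20) − 0 = 0, and there is no ∂_3, so H_2 ≅ 0.

As a check, the Euler characteristic is 10 − 30 + 20 = 0, which agrees with 1 − 1 + 0 = 0.
(K is a triangulation of the Klein bottle.)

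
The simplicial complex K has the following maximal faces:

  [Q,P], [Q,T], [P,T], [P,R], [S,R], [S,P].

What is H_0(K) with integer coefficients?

Fix the vertex order P < Q < R < S < T and write every simplex with vertices in increasing order. Then dim K = 1 and the simplices of K are:

  0-simplices (5): P, Q, R, S, T
  1-simplices (6): PQ, PR, PS, PT, QT, RS

Hence C_0 ≅ Z^5, C_1 ≅ Z^6.

The boundary map ∂_1: C_1 → C_0 maps an edge to its endpoints' difference, ∂[p,q] = q − p. For instance
  ∂PR = R − P.
The 5×6 boundary matrix has rank 4 and Smith normal form diag(1,1,1,1).

From H_k ≅ ker(∂_k) / im(∂_{k+1}) we obtain:

  H_0: rank C_0 − rank ∂_1 = 5 − 4 = 1, and the invariant factors of ∂_1 are all 1, so H_0 = Z.

H_0 ≅ Z.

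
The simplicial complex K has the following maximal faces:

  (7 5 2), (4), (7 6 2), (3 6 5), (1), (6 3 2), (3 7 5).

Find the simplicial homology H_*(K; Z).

H_0 ≅ Z^3,  H_1 ≅ Z,  H_2 = 0.

Order the vertices as 1 < 2 < 3 < 4 < 5 < 6 < 7. Listing each simplex with vertices in this order, K has dimension 2 with simplices:

  0-simplices (7): [1], [2], [3], [4], [5], [6], [7]
  1-simplices (10): [2,3], [2,5], [2,6], [2,7], [3,5], [3,6], [3,7], [5,6], [5,7], [6,7]
  2-simplices (5): [2,3,6], [2,5,7], [2,6,7], [3,5,6], [3,5,7]

Hence C_0 ≅ Z^7, C_1 ≅ Z^10, C_2 ≅ Z^5.

The boundary map ∂_1: C_1 → C_0 maps an edge to its endpoints' difference, ∂[p,q] = q − p. For instance
  ∂[2,3] = [3] − [2].
The 7×10 boundary matrix has rank 4 and Smith normal form diag(1,1,1,1).

Boundary ∂_2: C_2 → C_1 maps a triangle to the signed sum of its edges. For instance
  ∂[2,6,7] = [6,7] − [2,7] + [2,6],
  ∂[3,5,7] = [5,7] − [3,7] + [3,5].
The 10×5 boundary matrix has rank 5 and Smith normal form diag(1,1,1,1,1).

From H_k ≅ ker(∂_k) / im(∂_{k+1}) we obtain:

  H_0: rank C_0 − rank ∂_1 = 7 − 4 = 3, and the invariant factors of ∂_1 are all 1, so H_0 = Z^3.
  H_1: rank ker ∂_1 − rank ∂_2 = (10 − 4) − 5 = 1, and the invariant factors of ∂_2 are all 1, so H_1 = Z.
  H_2: rank ker ∂_2 − rank ∂_3 = (5 − 5) − 0 = 0, and there is no ∂_3, so H_2 = 0.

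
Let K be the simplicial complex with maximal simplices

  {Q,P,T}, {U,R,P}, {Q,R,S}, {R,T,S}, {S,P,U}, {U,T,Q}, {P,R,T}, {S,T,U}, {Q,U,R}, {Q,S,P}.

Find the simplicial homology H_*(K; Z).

We work with the vertex ordering P < Q < R < S < T < U. The simplices of K, each written with vertices in increasing order, are:

  0-simplices (6): P, Q, R, S, T, U
  1-simplices (15): PQ, PR, PS, PT, PU, QR, QS, QT, QU, RS, RT, RU, ST, SU, TU
  2-simplices (10): PQS, PQT, PRT, PRU, PSU, QRS, QRU, QTU, RST, STU

Hence C_0 ≅ Z^6, C_1 ≅ Z^15, C_2 ≅ Z^10.

∂_1: C_1 → C_0 maps an edge to its endpoints' difference, ∂[p,q] = q − p. For instance
  ∂ST = T − S.
This gives a 6×15 integer matrix of rank 5; reducing to Smith normal form yields diagonal entries (1,1,1,1,1).

Boundary ∂_2: C_2 → C_1 sends each 2-simplex [p,q,r] to [q,r] − [p,r] + [p,q]. For instance
  ∂PQT = QT − PT + PQ,
  ∂QRU = RU − QU + QR.
This gives a 15×10 integer matrix of rank 10; reducing to Smith normal form yields diagonal entries (1,1,1,1,1,1,1,1,1,2).

Reading off H_k = ker ∂_k / im ∂_{k+1}:

  H_0: rank C_0 − rank ∂_1 = 6 − 5 = 1, and the invariant factors of ∂_1 are all 1, so H_0 = Z.
  H_1: rank ker ∂_1 − rank ∂_2 = (15 − 5) − 10 = 0, and ∂_2 has invariant factor 2 > 1, so H_1 = Z_2.
  H_2: rank ker ∂_2 − rank ∂_3 = (10 − 10) − 0 = 0, and there is no ∂_3, so H_2 = 0.

H_0 = Z,  H_1 = Z_2,  H_2 = 0.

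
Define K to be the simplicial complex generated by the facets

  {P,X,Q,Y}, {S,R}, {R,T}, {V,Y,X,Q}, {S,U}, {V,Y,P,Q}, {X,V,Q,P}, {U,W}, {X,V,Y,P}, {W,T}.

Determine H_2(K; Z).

H_2 ≅ 0.

Order the vertices as P < Q < R < S < T < U < V < W < X < Y. Listing each simplex with vertices in this order, K has dimension 3 with simplices:

  0-simplices (10): P, Q, R, S, T, U, V, W, X, Y
  1-simplices (15): PQ, PV, PX, PY, QV, QX, QY, RS, RT, SU, TW, UW, VX, VY, XY
  2-simplices (10): PQV, PQX, PQY, PVX, PVY, PXY, QVX, QVY, QXY, VXY
  3-simplices (5): PQVX, PQVY, PQXY, PVXY, QVXY

giving chain groups C_0 ≅ Z^10, C_1 ≅ Z^15, C_2 ≅ Z^10, C_3 ≅ Z^5.

∂_1: C_1 → C_0 sends each edge [p,q] (with p < q) to q − p.
The resulting 10×15 matrix has rank 8, and its Smith normal form has invariant factors (1,1,1,1,1,1,1,1).

Boundary ∂_2: C_2 → C_1 maps a triangle to the signed sum of its edges. For instance
  ∂PVY = VY − PY + PV,
  ∂PQY = QY − PY + PQ.
The resulting 15×10 matrix has rank 6, and its Smith normal form has invariant factors (1,1,1,1,1,1).

Boundary ∂_3: C_3 → C_2 sends each 3-simplex σ to the alternating sum Σ_i (−1)^i (σ with its i-th vertex removed). For instance
  ∂PQXY = QXY − PXY + PQY − PQX,
  ∂QVXY = VXY − QXY + QVY − QVX.
This gives a 10×5 integer matrix of rank 4; reducing to Smith normal form yields diagonal entries (1,1,1,1).

Computing H_k = (kernel of ∂_k) / (image of ∂_{k+1}):

  H_2: rank ker ∂_2 − rank ∂_3 = (10 − 6) − 4 = 0, and the invariant factors of ∂_3 are all 1, so H_2 = 0.

(K is a triangulation of the disjoint union of the circle S^1 and the 3-sphere S^3.)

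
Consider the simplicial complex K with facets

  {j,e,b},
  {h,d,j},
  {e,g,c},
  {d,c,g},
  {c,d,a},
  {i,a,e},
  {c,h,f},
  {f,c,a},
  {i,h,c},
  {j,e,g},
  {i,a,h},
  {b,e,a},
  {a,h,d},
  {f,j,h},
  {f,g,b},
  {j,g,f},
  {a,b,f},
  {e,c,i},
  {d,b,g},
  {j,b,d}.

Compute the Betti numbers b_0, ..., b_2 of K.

b_0 = 1, b_1 = 1, b_2 = 0.

We work with the vertex ordering a < b < c < d < e < f < g < h < i < j. The simplices of K, each written with vertices in increasing order, are:

  0-simplices (10): a, b, c, d, e, f, g, h, i, j
  1-simplices (30): ab, ac, ad, ae, af, ah, ai, bd, be, bf, bg, bj, cd, ce, cf, cg, ch, ci, dg, dh, dj, eg, ei, ej, fg, fh, fj, gj, hi, hj
  2-simplices (20): abe, abf, acd, acf, adh, aei, ahi, bdg, bdj, bej, bfg, cdg, ceg, cei, cfh, chi, dhj, egj, fgj, fhj

Hence C_0 ≅ Z^10, C_1 ≅ Z^30, C_2 ≅ Z^20.

Boundary ∂_1: C_1 → C_0 is given by ∂[p,q] = [q] − [p]. For instance
  ∂ac = c − a.
As a 10×30 matrix over Z this has rank 9, with invariant factors (1,1,1,1,1,1,1,1,1).

∂_2: C_2 → C_1 acts by ∂[p,q,r] = [q,r] − [p,r] + [p,q]. For instance
  ∂egj = gj − ej + eg,
  ∂ahi = hi − ai + ah.
This gives a 30×20 integer matrix of rank 20; reducing to Smith normal form yields diagonal entries (1,1,1,1,1,1,1,1,1,1,1,1,1,1,1,1,1,1,1,2).

Now H_k = ker ∂_k / im ∂_{k+1}, so:

  H_0: rank C_0 − rank ∂_1 = 10 − 9 = 1, and the invariant factors of ∂_1 are all 1, so H_0 = Z.
  H_1: rank ker ∂_1 − rank ∂_2 = (30 − 9) − 20 = 1, and ∂_2 has invariant factor 2 > 1, so H_1 = Z ⊕ Z/2.
  H_2: rank ker ∂_2 − rank ∂_3 = (20 − 20) − 0 = 0, and there is no ∂_3, so H_2 = 0.

As a check, the Euler characteristic is 10 − 30 + 20 = 0, which agrees with 1 − 1 + 0 = 0.
(K is a triangulation of the Klein bottle.)

Hence the Betti numbers are b_0 = 1, b_1 = 1, b_2 = 0.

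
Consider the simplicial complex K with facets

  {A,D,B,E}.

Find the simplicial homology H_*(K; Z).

Order the vertices as A < B < D < E. Listing each simplex with vertices in this order, K has dimension 3 with simplices:

  0-simplices (4): A, B, D, E
  1-simplices (6): AB, AD, AE, BD, BE, DE
  2-simplices (4): ABD, ABE, ADE, BDE
  3-simplices (1): ABDE

so the chain groups are C_0 ≅ Z^4, C_1 ≅ Z^6, C_2 ≅ Z^4, C_3 ≅ Z^1.

The boundary map ∂_1: C_1 → C_0 is given by ∂[p,q] = [q] − [p].
This gives a 4×6 integer matrix of rank 3; reducing to Smith normal form yields diagonal entries (1,1,1).

Boundary ∂_2: C_2 → C_1 acts by ∂[p,q,r] = [q,r] − [p,r] + [p,q]. For instance
  ∂ABE = BE − AE + AB,
  ∂ADE = DE − AE + AD.
This gives a 6×4 integer matrix of rank 3; reducing to Smith normal form yields diagonal entries (1,1,1).

Boundary ∂_3: C_3 → C_2 sends each 3-simplex σ to the alternating sum Σ_i (−1)^i (σ with its i-th vertex removed). For instance
  ∂ABDE = BDE − ADE + ABE − ABD.
The 4×1 boundary matrix has rank 1 and Smith normal form diag(1).

Reading off H_k = ker ∂_k / im ∂_{k+1}:

  H_0: rank C_0 − rank ∂_1 = 4 − 3 = 1, and the invariant factors of ∂_1 are all 1, so H_0 = Z.
  H_1: rank ker ∂_1 − rank ∂_2 = (6 − 3) − 3 = 0, and the invariant factors of ∂_2 are all 1, so H_1 = 0.
  H_2: rank ker ∂_2 − rank ∂_3 = (4 − 3) − 1 = 0, and the invariant factors of ∂_3 are all 1, so H_2 = 0.
  H_3: rank ker ∂_3 − rank ∂_4 = (1 − 1) − 0 = 0, and there is no ∂_4, so H_3 = 0.

H_0 = Z,  H_1 = 0,  H_2 = 0,  H_3 = 0.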